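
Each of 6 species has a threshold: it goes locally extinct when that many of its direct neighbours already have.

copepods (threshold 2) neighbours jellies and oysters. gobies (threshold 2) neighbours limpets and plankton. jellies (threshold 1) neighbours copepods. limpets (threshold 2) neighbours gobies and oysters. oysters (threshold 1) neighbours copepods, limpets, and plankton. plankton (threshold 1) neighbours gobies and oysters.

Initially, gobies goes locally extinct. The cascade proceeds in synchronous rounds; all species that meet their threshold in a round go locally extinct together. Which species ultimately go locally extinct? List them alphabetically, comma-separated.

gobies, limpets, oysters, plankton

Round 1 — gobies goes locally extinct (initial).
Round 2 — checking thresholds:
  limpets: 1 of 2 neighbours < 2, holds.
  plankton: 1 of 2 neighbours ≥ 1, goes locally extinct.
Round 3 — checking thresholds:
  limpets: 1 of 2 neighbours < 2, holds.
  oysters: 1 of 3 neighbours ≥ 1, goes locally extinct.
Round 4 — checking thresholds:
  copepods: 1 of 2 neighbours < 2, holds.
  limpets: 2 of 2 neighbours ≥ 2, goes locally extinct.
Round 5 — no new extinctions; cascade stops.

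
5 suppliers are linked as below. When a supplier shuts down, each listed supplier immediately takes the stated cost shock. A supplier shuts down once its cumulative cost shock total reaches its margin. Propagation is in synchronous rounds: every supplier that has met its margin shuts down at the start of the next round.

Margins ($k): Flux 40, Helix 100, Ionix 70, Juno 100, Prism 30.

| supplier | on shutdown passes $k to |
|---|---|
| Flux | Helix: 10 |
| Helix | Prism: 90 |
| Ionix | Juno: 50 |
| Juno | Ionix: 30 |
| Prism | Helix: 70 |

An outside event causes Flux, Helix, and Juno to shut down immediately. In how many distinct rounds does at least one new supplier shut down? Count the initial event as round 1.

Round 1 — Flux, Helix, Juno shut down (initial).
  Ionix: +30 → 30 < 70
  Prism: +90 → 90 ≥ 30
Round 2 — Prism shuts down.
No further shutdowns.

2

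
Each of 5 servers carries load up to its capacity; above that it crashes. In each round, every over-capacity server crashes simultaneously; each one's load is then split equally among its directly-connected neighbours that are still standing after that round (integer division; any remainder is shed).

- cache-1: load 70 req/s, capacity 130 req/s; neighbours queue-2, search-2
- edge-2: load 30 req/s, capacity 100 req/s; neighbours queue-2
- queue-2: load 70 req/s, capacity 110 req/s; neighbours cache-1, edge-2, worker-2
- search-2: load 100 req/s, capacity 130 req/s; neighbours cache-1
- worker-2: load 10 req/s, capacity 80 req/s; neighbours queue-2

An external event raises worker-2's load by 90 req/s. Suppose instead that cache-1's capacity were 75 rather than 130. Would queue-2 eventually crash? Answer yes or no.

yes

With cache-1's capacity at 75:
Round 1 — worker-2 at 100 > 80. worker-2 crashes.
  worker-2 sheds 100 req/s to queue-2: 100 each.
    queue-2: 70+100 = 170 > 110
Round 2 — queue-2 crashes.
  queue-2 sheds 170 req/s to cache-1, edge-2: 85 each.
    cache-1: 70+85 = 155 > 75
    edge-2: 30+85 = 115 > 100
Round 3 — cache-1, edge-2 crash.
  cache-1 sheds 155 req/s to search-2: 155 each.
    search-2: 100+155 = 255 > 130
  edge-2 sheds 115 req/s: no online neighbours, lost.
Round 4 — search-2 crashes.
  search-2 sheds 255 req/s: no online neighbours, lost.
No further crashes.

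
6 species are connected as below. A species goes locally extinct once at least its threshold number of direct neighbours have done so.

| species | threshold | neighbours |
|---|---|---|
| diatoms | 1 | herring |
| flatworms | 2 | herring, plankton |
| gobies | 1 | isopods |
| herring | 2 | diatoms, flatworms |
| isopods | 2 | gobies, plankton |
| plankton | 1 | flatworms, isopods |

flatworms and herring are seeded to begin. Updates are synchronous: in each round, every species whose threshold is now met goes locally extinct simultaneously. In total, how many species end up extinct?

Round 1 — flatworms, herring go locally extinct (initial).
Round 2 — checking thresholds:
  diatoms: 1 of 1 neighbours ≥ 1, goes locally extinct.
  plankton: 1 of 2 neighbours ≥ 1, goes locally extinct.
Round 3 — no new extinctions; cascade stops.

4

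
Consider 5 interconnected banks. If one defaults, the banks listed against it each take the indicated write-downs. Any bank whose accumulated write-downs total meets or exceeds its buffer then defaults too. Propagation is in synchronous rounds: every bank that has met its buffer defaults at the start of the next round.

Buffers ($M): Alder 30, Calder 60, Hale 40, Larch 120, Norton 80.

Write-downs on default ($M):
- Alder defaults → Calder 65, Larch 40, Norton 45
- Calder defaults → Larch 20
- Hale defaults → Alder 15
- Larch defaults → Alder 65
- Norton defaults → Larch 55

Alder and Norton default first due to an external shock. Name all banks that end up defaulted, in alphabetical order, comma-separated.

Alder, Calder, Norton

Round 1 — Alder, Norton default (initial).
  Calder: +65 → 65 ≥ 60
  Larch: +40+55 → 95 < 120
Round 2 — Calder defaults.
  Larch: +20 → 115 < 120
No further defaults.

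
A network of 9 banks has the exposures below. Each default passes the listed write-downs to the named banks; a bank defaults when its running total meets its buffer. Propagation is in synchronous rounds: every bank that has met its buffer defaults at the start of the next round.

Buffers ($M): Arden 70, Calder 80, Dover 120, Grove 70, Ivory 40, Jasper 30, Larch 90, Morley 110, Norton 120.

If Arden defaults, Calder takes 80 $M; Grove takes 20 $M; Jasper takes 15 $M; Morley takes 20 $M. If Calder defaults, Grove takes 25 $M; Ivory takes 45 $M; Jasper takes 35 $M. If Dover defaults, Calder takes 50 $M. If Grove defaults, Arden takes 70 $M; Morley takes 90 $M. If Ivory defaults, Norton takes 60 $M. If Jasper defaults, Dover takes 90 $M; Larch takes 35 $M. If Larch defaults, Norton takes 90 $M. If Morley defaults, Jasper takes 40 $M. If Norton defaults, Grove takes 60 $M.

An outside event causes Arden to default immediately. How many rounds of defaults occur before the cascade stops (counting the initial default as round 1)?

3

Round 1 — Arden defaults (initial).
  Calder: +80 → 80 ≥ 80
  Grove: +20 → 20 < 70
  Jasper: +15 → 15 < 30
  Morley: +20 → 20 < 110
Round 2 — Calder defaults.
  Grove: +25 → 45 < 70
  Ivory: +45 → 45 ≥ 40
  Jasper: +35 → 50 ≥ 30
Round 3 — Ivory, Jasper default.
  Dover: +90 → 90 < 120
  Larch: +35 → 35 < 90
  Norton: +60 → 60 < 120
No further defaults.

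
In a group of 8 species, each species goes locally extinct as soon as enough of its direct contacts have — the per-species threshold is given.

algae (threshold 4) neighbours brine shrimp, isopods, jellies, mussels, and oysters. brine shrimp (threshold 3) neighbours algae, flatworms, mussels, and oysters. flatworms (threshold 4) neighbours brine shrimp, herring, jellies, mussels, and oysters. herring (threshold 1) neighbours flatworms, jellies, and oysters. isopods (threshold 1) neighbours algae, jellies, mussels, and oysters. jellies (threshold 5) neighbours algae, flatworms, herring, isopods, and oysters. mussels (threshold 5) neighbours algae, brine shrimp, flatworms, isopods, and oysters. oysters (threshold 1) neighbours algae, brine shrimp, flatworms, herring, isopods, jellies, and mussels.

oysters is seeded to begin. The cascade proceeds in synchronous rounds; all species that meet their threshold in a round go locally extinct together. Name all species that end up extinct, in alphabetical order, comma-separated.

Round 1 — oysters goes locally extinct (initial).
Round 2 — checking thresholds:
  algae: 1 of 5 neighbours < 4, not yet.
  brine shrimp: 1 of 4 neighbours < 3, not yet.
  flatworms: 1 of 5 neighbours < 4, not yet.
  herring: 1 of 3 neighbours ≥ 1, goes locally extinct.
  isopods: 1 of 4 neighbours ≥ 1, goes locally extinct.
  jellies: 1 of 5 neighbours < 5, not yet.
  mussels: 1 of 5 neighbours < 5, not yet.
Round 3 — no new extinctions; cascade stops.

herring, isopods, oysters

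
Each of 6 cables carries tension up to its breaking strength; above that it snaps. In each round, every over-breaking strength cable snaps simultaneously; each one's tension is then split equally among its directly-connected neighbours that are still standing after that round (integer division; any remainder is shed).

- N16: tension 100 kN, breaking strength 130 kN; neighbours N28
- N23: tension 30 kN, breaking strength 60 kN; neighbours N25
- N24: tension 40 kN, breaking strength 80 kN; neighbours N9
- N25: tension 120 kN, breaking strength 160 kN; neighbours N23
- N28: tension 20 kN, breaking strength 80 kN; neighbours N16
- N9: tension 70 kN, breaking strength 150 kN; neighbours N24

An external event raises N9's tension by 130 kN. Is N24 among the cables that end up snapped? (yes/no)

yes

Round 1 — N9 at 200 > 150. N9 snaps.
  N9 sheds 200 kN to N24: 200 each.
    N24: 40+200 = 240 > 80
Round 2 — N24 snaps.
  N24 sheds 240 kN: no online neighbours, lost.
No further breaks.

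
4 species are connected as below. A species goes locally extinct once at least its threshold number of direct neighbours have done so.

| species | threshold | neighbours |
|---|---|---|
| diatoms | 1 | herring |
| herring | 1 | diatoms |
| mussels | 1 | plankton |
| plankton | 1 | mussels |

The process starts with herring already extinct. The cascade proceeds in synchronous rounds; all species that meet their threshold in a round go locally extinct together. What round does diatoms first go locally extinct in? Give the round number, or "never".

Round 1 — herring goes locally extinct (initial).
Round 2 — checking thresholds:
  diatoms: 1 of 1 neighbours ≥ 1, goes locally extinct.
Round 3 — no new extinctions; cascade stops.

2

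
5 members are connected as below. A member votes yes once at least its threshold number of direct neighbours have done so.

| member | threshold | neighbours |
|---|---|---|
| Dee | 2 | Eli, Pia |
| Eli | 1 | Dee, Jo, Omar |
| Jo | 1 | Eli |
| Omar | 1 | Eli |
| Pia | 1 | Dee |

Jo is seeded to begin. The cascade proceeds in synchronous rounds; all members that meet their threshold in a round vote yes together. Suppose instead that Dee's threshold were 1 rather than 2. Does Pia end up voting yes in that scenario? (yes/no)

With Dee's threshold at 1:
Round 1 — Jo votes yes (initial).
Round 2 — checking thresholds:
  Eli: 1 of 3 neighbours ≥ 1, votes yes.
Round 3 — checking thresholds:
  Dee: 1 of 2 neighbours ≥ 1, votes yes.
  Omar: 1 of 1 neighbours ≥ 1, votes yes.
Round 4 — checking thresholds:
  Pia: 1 of 1 neighbours ≥ 1, votes yes.
Round 5 — no new yes votes; cascade stops.

yes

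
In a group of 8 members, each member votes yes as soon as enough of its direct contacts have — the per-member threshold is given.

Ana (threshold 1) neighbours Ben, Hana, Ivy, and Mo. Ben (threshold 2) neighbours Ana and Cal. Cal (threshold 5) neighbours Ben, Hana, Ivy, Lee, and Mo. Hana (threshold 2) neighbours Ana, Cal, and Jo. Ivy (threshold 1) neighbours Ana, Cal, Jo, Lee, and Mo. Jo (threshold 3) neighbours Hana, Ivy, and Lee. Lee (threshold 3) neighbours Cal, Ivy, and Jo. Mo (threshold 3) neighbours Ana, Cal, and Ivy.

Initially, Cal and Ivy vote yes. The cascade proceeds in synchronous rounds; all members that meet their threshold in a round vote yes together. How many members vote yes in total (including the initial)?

6

Round 1 — Cal, Ivy vote yes (initial).
Round 2 — checking thresholds:
  Ana: 1 of 4 neighbours ≥ 1, votes yes.
  Ben: 1 of 2 neighbours < 2, not yet.
  Hana: 1 of 3 neighbours < 2, not yet.
  Jo: 1 of 3 neighbours < 3, not yet.
  Lee: 2 of 3 neighbours < 3, not yet.
  Mo: 2 of 3 neighbours < 3, not yet.
Round 3 — checking thresholds:
  Ben: 2 of 2 neighbours ≥ 2, votes yes.
  Hana: 2 of 3 neighbours ≥ 2, votes yes.
  Jo: 1 of 3 neighbours < 3, not yet.
  Lee: 2 of 3 neighbours < 3, not yet.
  Mo: 3 of 3 neighbours ≥ 3, votes yes.
Round 4 — no new yes votes; cascade stops.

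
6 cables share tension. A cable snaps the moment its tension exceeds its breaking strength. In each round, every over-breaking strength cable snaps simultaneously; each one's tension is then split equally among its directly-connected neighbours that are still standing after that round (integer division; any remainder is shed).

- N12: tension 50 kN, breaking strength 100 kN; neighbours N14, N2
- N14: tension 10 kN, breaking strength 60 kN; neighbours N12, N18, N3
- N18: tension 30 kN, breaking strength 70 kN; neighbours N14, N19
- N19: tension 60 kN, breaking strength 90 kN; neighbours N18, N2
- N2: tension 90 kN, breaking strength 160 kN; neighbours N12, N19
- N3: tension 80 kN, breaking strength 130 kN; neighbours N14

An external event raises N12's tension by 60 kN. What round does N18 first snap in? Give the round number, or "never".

Round 1 — N12 at 110 > 100. N12 snaps.
  N12 sheds 110 kN to N14, N2: 55 each.
    N14: 10+55 = 65 > 60
    N2: 90+55 = 145 ≤ 160
Round 2 — N14 snaps.
  N14 sheds 65 kN to N18, N3: 32 each (1 lost).
    N18: 30+32 = 62 ≤ 70
    N3: 80+32 = 112 ≤ 130
No further breaks.

never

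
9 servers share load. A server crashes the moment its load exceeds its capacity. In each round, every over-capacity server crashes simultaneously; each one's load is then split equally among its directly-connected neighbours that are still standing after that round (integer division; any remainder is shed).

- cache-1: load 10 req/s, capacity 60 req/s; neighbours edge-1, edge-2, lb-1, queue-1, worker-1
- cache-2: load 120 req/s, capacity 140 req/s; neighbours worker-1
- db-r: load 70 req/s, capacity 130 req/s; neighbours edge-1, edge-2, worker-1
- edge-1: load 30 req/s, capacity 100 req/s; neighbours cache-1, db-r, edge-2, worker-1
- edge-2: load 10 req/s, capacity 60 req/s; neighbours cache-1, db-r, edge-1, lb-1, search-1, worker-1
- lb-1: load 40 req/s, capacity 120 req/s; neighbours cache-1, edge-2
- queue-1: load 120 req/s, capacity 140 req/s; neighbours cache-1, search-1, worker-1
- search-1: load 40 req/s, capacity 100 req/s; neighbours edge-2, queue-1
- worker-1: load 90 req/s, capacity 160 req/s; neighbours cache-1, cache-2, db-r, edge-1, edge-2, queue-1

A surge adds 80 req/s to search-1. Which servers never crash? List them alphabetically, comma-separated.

lb-1

Round 1 — search-1 at 120 > 100. search-1 crashes.
  search-1 sheds 120 req/s to edge-2, queue-1: 60 each.
    edge-2: 10+60 = 70 > 60
    queue-1: 120+60 = 180 > 140
Round 2 — edge-2, queue-1 crash.
  edge-2 sheds 70 req/s to cache-1, db-r, edge-1, lb-1, worker-1: 14 each.
    cache-1: 10+14 = 24 ≤ 60
    db-r: 70+14 = 84 ≤ 130
    edge-1: 30+14 = 44 ≤ 100
    lb-1: 40+14 = 54 ≤ 120
    worker-1: 90+14 = 104 ≤ 160
  queue-1 sheds 180 req/s to cache-1, worker-1: 90 each.
    cache-1: 24+90 = 114 > 60
    worker-1: 104+90 = 194 > 160
Round 3 — cache-1, worker-1 crash.
  cache-1 sheds 114 req/s to edge-1, lb-1: 57 each.
    edge-1: 44+57 = 101 > 100
    lb-1: 54+57 = 111 ≤ 120
  worker-1 sheds 194 req/s to cache-2, db-r, edge-1: 64 each (2 lost).
    cache-2: 120+64 = 184 > 140
    db-r: 84+64 = 148 > 130
    edge-1: 101+64 = 165 > 100
Round 4 — cache-2, db-r, edge-1 crash.
  cache-2 sheds 184 req/s: no online neighbours, lost.
  db-r sheds 148 req/s: no online neighbours, lost.
  edge-1 sheds 165 req/s: no online neighbours, lost.
No further crashes.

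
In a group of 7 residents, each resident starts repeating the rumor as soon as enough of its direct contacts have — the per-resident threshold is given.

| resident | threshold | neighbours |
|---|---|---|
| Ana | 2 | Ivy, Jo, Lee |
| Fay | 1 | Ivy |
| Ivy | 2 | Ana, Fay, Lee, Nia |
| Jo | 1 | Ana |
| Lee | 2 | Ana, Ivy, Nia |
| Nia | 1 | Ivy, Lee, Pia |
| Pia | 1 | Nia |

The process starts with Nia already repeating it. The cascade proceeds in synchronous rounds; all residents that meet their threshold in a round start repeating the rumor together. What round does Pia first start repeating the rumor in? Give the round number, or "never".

2

Round 1 — Nia starts repeating the rumor (initial).
Round 2 — checking thresholds:
  Ivy: 1 of 4 neighbours < 2, below threshold.
  Lee: 1 of 3 neighbours < 2, below threshold.
  Pia: 1 of 1 neighbours ≥ 1, starts repeating the rumor.
Round 3 — no new spreads; cascade stops.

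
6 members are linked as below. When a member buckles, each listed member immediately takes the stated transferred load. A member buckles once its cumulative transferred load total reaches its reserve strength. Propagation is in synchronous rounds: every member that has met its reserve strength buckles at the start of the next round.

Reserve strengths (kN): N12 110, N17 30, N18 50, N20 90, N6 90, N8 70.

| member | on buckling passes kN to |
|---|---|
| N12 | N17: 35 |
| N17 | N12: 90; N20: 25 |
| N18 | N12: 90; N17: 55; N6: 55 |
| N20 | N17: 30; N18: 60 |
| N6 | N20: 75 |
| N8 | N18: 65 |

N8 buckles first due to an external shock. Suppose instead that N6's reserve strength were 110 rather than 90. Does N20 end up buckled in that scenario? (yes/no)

no

With N6's reserve strength at 110:
Round 1 — N8 buckles (initial).
  N18: +65 → 65 ≥ 50
Round 2 — N18 buckles.
  N12: +90 → 90 < 110
  N17: +55 → 55 ≥ 30
  N6: +55 → 55 < 110
Round 3 — N17 buckles.
  N12: +90 → 180 ≥ 110
  N20: +25 → 25 < 90
Round 4 — N12 buckles.
No further bucklings.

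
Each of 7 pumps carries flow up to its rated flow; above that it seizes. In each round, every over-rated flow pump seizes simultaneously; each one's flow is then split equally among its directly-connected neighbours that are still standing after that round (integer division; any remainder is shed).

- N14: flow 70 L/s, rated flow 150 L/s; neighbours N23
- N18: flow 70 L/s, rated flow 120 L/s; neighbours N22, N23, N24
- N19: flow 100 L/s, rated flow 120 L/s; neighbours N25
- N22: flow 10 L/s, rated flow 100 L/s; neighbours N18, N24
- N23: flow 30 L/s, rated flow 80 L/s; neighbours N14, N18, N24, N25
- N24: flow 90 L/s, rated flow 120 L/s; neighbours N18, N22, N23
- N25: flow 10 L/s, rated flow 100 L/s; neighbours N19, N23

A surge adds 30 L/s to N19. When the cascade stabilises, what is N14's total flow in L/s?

Round 1 — N19 at 130 > 120. N19 seizes.
  N19 sheds 130 L/s to N25: 130 each.
    N25: 10+130 = 140 > 100
Round 2 — N25 seizes.
  N25 sheds 140 L/s to N23: 140 each.
    N23: 30+140 = 170 > 80
Round 3 — N23 seizes.
  N23 sheds 170 L/s to N14, N18, N24: 56 each (2 lost).
    N14: 70+56 = 126 ≤ 150
    N18: 70+56 = 126 > 120
    N24: 90+56 = 146 > 120
Round 4 — N18, N24 seize.
  N18 sheds 126 L/s to N22: 126 each.
    N22: 10+126 = 136 > 100
  N24 sheds 146 L/s to N22: 146 each.
    N22: 136+146 = 282 > 100
Round 5 — N22 seizes.
  N22 sheds 282 L/s: no online neighbours, lost.
No further seizures.

126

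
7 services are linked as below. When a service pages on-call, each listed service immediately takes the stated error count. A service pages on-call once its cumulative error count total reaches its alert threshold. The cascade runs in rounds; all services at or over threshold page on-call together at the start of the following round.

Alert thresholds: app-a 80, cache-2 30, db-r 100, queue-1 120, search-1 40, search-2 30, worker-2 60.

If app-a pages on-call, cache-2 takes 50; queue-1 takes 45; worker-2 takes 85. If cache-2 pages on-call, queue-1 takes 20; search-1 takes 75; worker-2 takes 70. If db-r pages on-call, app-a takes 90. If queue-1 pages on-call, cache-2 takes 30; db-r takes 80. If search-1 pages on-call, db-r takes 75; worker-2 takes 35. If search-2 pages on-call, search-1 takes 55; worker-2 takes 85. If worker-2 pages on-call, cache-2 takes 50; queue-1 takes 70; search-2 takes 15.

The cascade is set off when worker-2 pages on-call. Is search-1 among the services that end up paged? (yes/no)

yes

Round 1 — worker-2 pages on-call (initial).
  cache-2: +50 → 50 ≥ 30
  queue-1: +70 → 70 < 120
  search-2: +15 → 15 < 30
Round 2 — cache-2 pages on-call.
  queue-1: +20 → 90 < 120
  search-1: +75 → 75 ≥ 40
Round 3 — search-1 pages on-call.
  db-r: +75 → 75 < 100
No further pages.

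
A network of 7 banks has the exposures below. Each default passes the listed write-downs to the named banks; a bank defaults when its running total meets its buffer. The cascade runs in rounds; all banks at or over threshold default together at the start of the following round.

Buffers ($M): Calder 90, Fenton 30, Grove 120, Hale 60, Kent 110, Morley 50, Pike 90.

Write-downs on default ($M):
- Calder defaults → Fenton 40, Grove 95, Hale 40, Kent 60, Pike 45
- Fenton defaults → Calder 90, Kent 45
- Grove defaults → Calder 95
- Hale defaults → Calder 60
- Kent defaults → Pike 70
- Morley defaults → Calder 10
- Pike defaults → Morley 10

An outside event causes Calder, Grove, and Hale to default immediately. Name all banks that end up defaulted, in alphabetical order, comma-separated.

Calder, Fenton, Grove, Hale

Round 1 — Calder, Grove, Hale default (initial).
  Fenton: +40 → 40 ≥ 30
  Kent: +60 → 60 < 110
  Pike: +45 → 45 < 90
Round 2 — Fenton defaults.
  Kent: +45 → 105 < 110
No further defaults.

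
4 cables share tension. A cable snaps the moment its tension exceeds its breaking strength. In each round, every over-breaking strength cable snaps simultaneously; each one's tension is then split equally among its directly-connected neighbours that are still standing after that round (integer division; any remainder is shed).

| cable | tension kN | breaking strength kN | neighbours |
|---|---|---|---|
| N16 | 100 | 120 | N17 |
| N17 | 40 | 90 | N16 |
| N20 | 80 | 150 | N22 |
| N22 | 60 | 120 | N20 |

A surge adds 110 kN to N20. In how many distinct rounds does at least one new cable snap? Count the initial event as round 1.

2

Round 1 — N20 at 190 > 150. N20 snaps.
  N20 sheds 190 kN to N22: 190 each.
    N22: 60+190 = 250 > 120
Round 2 — N22 snaps.
  N22 sheds 250 kN: no online neighbours, lost.
No further breaks.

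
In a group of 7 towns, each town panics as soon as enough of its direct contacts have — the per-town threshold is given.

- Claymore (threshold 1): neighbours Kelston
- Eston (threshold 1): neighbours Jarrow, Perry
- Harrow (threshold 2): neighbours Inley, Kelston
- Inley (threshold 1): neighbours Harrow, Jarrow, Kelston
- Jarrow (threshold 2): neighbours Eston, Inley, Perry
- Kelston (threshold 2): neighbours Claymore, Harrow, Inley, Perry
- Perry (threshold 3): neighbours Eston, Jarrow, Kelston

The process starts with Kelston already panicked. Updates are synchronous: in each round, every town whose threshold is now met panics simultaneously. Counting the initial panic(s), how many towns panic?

4

Round 1 — Kelston panics (initial).
Round 2 — checking thresholds:
  Claymore: 1 of 1 neighbours ≥ 1, panics.
  Harrow: 1 of 2 neighbours < 2, below threshold.
  Inley: 1 of 3 neighbours ≥ 1, panics.
  Perry: 1 of 3 neighbours < 3, below threshold.
Round 3 — checking thresholds:
  Harrow: 2 of 2 neighbours ≥ 2, panics.
  Jarrow: 1 of 3 neighbours < 2, below threshold.
  Perry: 1 of 3 neighbours < 3, below threshold.
Round 4 — no new panics; cascade stops.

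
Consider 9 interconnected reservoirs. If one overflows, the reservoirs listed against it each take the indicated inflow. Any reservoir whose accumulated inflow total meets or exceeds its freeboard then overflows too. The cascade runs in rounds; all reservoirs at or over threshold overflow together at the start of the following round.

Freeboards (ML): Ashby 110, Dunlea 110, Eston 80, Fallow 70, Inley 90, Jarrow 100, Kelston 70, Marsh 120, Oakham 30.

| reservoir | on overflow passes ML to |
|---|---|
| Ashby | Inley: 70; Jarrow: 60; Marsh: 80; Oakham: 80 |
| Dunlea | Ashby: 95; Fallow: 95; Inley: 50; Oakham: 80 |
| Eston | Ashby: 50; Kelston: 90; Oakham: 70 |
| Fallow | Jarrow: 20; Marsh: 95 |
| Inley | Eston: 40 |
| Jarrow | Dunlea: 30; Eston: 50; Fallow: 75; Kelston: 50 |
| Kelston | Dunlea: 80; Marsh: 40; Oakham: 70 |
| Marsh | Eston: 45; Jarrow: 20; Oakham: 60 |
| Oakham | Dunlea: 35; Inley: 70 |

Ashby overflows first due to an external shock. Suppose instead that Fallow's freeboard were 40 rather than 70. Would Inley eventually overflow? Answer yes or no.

yes

With Fallow's freeboard at 40:
Round 1 — Ashby overflows (initial).
  Inley: +70 → 70 < 90
  Jarrow: +60 → 60 < 100
  Marsh: +80 → 80 < 120
  Oakham: +80 → 80 ≥ 30
Round 2 — Oakham overflows.
  Dunlea: +35 → 35 < 110
  Inley: +70 → 140 ≥ 90
Round 3 — Inley overflows.
  Eston: +40 → 40 < 80
No further overflows.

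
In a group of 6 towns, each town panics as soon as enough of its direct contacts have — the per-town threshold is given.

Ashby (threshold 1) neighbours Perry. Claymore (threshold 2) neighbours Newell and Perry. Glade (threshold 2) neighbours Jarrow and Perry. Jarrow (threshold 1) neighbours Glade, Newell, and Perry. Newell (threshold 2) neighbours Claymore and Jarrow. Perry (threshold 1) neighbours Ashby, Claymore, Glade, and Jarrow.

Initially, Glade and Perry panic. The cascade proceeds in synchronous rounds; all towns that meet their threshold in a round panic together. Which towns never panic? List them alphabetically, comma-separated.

Round 1 — Glade, Perry panic (initial).
Round 2 — checking thresholds:
  Ashby: 1 of 1 neighbours ≥ 1, panics.
  Claymore: 1 of 2 neighbours < 2, holds.
  Jarrow: 2 of 3 neighbours ≥ 1, panics.
Round 3 — no new panics; cascade stops.

Claymore, Newell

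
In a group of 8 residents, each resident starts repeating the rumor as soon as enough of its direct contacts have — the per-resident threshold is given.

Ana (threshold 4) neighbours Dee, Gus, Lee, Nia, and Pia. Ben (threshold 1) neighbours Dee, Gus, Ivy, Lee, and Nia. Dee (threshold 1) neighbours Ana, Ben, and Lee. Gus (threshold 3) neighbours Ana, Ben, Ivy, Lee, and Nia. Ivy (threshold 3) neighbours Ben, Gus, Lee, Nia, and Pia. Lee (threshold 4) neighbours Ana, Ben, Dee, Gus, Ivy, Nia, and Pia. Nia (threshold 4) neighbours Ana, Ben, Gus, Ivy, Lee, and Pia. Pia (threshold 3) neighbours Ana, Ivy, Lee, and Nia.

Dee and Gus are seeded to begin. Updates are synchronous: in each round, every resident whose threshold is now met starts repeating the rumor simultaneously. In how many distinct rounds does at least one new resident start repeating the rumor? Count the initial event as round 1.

Round 1 — Dee, Gus start repeating the rumor (initial).
Round 2 — checking thresholds:
  Ana: 2 of 5 neighbours < 4, not yet.
  Ben: 2 of 5 neighbours ≥ 1, starts repeating the rumor.
  Ivy: 1 of 5 neighbours < 3, not yet.
  Lee: 2 of 7 neighbours < 4, not yet.
  Nia: 1 of 6 neighbours < 4, not yet.
Round 3 — no new spreads; cascade stops.

2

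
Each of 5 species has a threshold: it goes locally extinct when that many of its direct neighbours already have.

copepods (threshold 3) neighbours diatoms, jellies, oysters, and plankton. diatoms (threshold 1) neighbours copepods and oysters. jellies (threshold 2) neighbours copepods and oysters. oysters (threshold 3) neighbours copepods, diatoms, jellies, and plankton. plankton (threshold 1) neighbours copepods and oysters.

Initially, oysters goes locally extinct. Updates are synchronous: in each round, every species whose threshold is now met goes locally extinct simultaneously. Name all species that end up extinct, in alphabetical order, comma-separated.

Round 1 — oysters goes locally extinct (initial).
Round 2 — checking thresholds:
  copepods: 1 of 4 neighbours < 3, not yet.
  diatoms: 1 of 2 neighbours ≥ 1, goes locally extinct.
  jellies: 1 of 2 neighbours < 2, not yet.
  plankton: 1 of 2 neighbours ≥ 1, goes locally extinct.
Round 3 — checking thresholds:
  copepods: 3 of 4 neighbours ≥ 3, goes locally extinct.
  jellies: 1 of 2 neighbours < 2, not yet.
Round 4 — checking thresholds:
  jellies: 2 of 2 neighbours ≥ 2, goes locally extinct.
Round 5 — no new extinctions; cascade stops.

copepods, diatoms, jellies, oysters, plankton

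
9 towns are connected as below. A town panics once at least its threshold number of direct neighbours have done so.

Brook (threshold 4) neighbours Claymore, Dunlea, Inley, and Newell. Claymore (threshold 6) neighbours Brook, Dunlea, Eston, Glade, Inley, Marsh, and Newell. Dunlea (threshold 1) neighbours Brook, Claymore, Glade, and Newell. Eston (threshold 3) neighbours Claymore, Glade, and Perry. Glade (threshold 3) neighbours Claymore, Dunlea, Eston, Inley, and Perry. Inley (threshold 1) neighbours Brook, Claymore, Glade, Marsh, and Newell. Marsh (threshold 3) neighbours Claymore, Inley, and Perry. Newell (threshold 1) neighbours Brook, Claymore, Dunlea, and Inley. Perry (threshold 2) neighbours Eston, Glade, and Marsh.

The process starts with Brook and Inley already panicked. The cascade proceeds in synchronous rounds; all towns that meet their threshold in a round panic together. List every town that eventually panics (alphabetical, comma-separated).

Brook, Dunlea, Inley, Newell

Round 1 — Brook, Inley panic (initial).
Round 2 — checking thresholds:
  Claymore: 2 of 7 neighbours < 6, holds.
  Dunlea: 1 of 4 neighbours ≥ 1, panics.
  Glade: 1 of 5 neighbours < 3, holds.
  Marsh: 1 of 3 neighbours < 3, holds.
  Newell: 2 of 4 neighbours ≥ 1, panics.
Round 3 — no new panics; cascade stops.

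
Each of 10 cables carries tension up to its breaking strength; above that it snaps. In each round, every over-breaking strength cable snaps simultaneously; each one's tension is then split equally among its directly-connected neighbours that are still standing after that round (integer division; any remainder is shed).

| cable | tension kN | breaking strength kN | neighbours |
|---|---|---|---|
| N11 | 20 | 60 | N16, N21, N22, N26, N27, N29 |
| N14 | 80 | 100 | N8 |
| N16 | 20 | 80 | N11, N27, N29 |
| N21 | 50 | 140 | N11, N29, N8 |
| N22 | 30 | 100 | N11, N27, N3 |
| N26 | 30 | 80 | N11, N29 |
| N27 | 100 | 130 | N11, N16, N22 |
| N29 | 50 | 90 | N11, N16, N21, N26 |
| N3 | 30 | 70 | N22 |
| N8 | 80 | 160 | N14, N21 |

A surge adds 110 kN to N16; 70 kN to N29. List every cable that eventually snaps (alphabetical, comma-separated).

N11, N16, N22, N26, N27, N29, N3

Round 1 — N16 at 130 > 80; N29 at 120 > 90. N16, N29 snap.
  N16 sheds 130 kN to N11, N27: 65 each.
    N11: 20+65 = 85 > 60
    N27: 100+65 = 165 > 130
  N29 sheds 120 kN to N11, N21, N26: 40 each.
    N11: 85+40 = 125 > 60
    N21: 50+40 = 90 ≤ 140
    N26: 30+40 = 70 ≤ 80
Round 2 — N11, N27 snap.
  N11 sheds 125 kN to N21, N22, N26: 41 each (2 lost).
    N21: 90+41 = 131 ≤ 140
    N22: 30+41 = 71 ≤ 100
    N26: 70+41 = 111 > 80
  N27 sheds 165 kN to N22: 165 each.
    N22: 71+165 = 236 > 100
Round 3 — N22, N26 snap.
  N22 sheds 236 kN to N3: 236 each.
    N3: 30+236 = 266 > 70
  N26 sheds 111 kN: no online neighbours, lost.
Round 4 — N3 snaps.
  N3 sheds 266 kN: no online neighbours, lost.
No further breaks.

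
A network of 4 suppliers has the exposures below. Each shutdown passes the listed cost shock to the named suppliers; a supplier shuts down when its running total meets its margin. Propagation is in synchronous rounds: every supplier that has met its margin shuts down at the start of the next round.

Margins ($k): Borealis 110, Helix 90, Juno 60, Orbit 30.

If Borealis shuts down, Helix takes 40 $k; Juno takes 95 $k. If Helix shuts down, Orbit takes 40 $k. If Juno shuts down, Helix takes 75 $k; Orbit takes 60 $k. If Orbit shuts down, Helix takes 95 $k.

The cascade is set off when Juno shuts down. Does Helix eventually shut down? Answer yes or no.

Round 1 — Juno shuts down (initial).
  Helix: +75 → 75 < 90
  Orbit: +60 → 60 ≥ 30
Round 2 — Orbit shuts down.
  Helix: +95 → 170 ≥ 90
Round 3 — Helix shuts down.
No further shutdowns.

yes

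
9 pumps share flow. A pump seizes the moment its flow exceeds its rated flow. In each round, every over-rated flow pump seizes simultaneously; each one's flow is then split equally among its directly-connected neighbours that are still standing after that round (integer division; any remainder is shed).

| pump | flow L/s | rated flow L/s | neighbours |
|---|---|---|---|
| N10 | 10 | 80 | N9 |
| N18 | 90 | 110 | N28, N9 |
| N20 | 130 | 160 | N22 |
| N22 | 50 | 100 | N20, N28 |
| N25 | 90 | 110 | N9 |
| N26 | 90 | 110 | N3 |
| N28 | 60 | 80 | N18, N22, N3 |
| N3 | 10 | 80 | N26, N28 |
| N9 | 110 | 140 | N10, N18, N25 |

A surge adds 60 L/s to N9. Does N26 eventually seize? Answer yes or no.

yes

Round 1 — N9 at 170 > 140. N9 seizes.
  N9 sheds 170 L/s to N10, N18, N25: 56 each (2 lost).
    N10: 10+56 = 66 ≤ 80
    N18: 90+56 = 146 > 110
    N25: 90+56 = 146 > 110
Round 2 — N18, N25 seize.
  N18 sheds 146 L/s to N28: 146 each.
    N28: 60+146 = 206 > 80
  N25 sheds 146 L/s: no online neighbours, lost.
Round 3 — N28 seizes.
  N28 sheds 206 L/s to N22, N3: 103 each.
    N22: 50+103 = 153 > 100
    N3: 10+103 = 113 > 80
Round 4 — N22, N3 seize.
  N22 sheds 153 L/s to N20: 153 each.
    N20: 130+153 = 283 > 160
  N3 sheds 113 L/s to N26: 113 each.
    N26: 90+113 = 203 > 110
Round 5 — N20, N26 seize.
  N20 sheds 283 L/s: no online neighbours, lost.
  N26 sheds 203 L/s: no online neighbours, lost.
No further seizures.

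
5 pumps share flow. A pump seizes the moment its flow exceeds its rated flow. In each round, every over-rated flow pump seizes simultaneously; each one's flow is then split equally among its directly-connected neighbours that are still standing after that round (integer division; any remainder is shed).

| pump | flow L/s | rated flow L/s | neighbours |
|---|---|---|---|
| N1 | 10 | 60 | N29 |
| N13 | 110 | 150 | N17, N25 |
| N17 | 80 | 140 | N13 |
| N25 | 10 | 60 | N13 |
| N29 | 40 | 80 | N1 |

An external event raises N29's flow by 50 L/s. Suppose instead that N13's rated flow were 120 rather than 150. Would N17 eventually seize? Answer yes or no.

With N13's rated flow at 120:
Round 1 — N29 at 90 > 80. N29 seizes.
  N29 sheds 90 L/s to N1: 90 each.
    N1: 10+90 = 100 > 60
Round 2 — N1 seizes.
  N1 sheds 100 L/s: no online neighbours, lost.
No further seizures.

no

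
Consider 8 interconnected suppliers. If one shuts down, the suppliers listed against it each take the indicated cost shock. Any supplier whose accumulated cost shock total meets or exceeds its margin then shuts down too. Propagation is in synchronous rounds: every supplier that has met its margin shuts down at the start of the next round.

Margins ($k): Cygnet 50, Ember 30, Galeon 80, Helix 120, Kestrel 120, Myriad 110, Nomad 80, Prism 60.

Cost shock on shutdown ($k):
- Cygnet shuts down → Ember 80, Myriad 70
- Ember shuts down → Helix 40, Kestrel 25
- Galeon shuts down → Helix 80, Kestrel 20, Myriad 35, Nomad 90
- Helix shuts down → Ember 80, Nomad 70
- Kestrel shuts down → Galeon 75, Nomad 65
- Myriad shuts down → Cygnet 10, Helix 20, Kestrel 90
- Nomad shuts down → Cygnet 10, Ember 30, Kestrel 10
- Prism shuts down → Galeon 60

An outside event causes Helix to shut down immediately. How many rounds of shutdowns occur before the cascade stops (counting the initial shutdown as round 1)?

2

Round 1 — Helix shuts down (initial).
  Ember: +80 → 80 ≥ 30
  Nomad: +70 → 70 < 80
Round 2 — Ember shuts down.
  Kestrel: +25 → 25 < 120
No further shutdowns.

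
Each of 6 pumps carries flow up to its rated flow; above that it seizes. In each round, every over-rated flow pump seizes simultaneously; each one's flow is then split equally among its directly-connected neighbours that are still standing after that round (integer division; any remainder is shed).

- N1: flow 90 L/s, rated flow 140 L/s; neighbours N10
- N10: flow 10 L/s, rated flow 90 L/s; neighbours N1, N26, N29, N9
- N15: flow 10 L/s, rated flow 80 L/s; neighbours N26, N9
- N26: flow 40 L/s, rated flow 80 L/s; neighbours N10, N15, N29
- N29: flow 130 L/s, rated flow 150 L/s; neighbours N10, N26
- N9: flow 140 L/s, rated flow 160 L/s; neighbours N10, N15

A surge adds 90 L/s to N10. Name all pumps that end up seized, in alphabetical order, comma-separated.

N10, N15, N26, N29, N9

Round 1 — N10 at 100 > 90. N10 seizes.
  N10 sheds 100 L/s to N1, N26, N29, N9: 25 each.
    N1: 90+25 = 115 ≤ 140
    N26: 40+25 = 65 ≤ 80
    N29: 130+25 = 155 > 150
    N9: 140+25 = 165 > 160
Round 2 — N29, N9 seize.
  N29 sheds 155 L/s to N26: 155 each.
    N26: 65+155 = 220 > 80
  N9 sheds 165 L/s to N15: 165 each.
    N15: 10+165 = 175 > 80
Round 3 — N15, N26 seize.
  N15 sheds 175 L/s: no online neighbours, lost.
  N26 sheds 220 L/s: no online neighbours, lost.
No further seizures.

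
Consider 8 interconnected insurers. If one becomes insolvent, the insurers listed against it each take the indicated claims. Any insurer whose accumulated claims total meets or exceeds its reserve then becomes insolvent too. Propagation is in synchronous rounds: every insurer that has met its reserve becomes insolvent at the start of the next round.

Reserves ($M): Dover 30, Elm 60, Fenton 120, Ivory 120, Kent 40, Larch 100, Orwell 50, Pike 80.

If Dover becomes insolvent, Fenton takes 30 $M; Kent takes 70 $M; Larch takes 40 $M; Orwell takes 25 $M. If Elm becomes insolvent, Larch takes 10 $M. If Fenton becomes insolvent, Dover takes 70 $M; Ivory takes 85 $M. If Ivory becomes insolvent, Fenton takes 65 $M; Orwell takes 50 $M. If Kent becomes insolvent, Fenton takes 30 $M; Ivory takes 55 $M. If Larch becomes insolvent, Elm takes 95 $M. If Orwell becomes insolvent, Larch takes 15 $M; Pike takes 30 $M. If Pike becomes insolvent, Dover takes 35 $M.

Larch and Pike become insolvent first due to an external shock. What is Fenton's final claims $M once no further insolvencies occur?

Round 1 — Larch, Pike become insolvent (initial).
  Dover: +35 → 35 ≥ 30
  Elm: +95 → 95 ≥ 60
Round 2 — Dover, Elm become insolvent.
  Fenton: +30 → 30 < 120
  Kent: +70 → 70 ≥ 40
  Orwell: +25 → 25 < 50
Round 3 — Kent becomes insolvent.
  Fenton: +30 → 60 < 120
  Ivory: +55 → 55 < 120
No further insolvencies.

60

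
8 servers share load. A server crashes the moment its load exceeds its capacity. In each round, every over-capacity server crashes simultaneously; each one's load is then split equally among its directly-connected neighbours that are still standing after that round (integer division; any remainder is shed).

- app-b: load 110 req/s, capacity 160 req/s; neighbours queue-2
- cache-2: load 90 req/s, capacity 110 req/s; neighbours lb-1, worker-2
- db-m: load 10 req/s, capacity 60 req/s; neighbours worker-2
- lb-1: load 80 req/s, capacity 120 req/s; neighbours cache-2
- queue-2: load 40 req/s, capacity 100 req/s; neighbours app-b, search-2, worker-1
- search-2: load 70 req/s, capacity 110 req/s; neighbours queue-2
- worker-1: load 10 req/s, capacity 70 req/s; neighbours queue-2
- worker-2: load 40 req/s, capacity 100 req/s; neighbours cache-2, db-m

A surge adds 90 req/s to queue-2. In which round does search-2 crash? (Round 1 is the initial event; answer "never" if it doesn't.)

Round 1 — queue-2 at 130 > 100. queue-2 crashes.
  queue-2 sheds 130 req/s to app-b, search-2, worker-1: 43 each (1 lost).
    app-b: 110+43 = 153 ≤ 160
    search-2: 70+43 = 113 > 110
    worker-1: 10+43 = 53 ≤ 70
Round 2 — search-2 crashes.
  search-2 sheds 113 req/s: no online neighbours, lost.
No further crashes.

2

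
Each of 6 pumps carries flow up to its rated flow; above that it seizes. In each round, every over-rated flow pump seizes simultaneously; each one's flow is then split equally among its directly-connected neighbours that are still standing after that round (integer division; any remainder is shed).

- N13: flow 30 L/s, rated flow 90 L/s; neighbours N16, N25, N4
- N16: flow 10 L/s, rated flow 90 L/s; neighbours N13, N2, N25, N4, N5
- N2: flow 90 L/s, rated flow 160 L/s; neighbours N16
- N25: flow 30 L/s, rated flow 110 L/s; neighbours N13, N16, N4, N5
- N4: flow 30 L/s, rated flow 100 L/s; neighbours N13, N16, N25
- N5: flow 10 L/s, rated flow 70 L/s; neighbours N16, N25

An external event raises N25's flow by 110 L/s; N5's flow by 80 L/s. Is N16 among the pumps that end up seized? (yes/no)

Round 1 — N25 at 140 > 110; N5 at 90 > 70. N25, N5 seize.
  N25 sheds 140 L/s to N13, N16, N4: 46 each (2 lost).
    N13: 30+46 = 76 ≤ 90
    N16: 10+46 = 56 ≤ 90
    N4: 30+46 = 76 ≤ 100
  N5 sheds 90 L/s to N16: 90 each.
    N16: 56+90 = 146 > 90
Round 2 — N16 seizes.
  N16 sheds 146 L/s to N13, N2, N4: 48 each (2 lost).
    N13: 76+48 = 124 > 90
    N2: 90+48 = 138 ≤ 160
    N4: 76+48 = 124 > 100
Round 3 — N13, N4 seize.
  N13 sheds 124 L/s: no online neighbours, lost.
  N4 sheds 124 L/s: no online neighbours, lost.
No further seizures.

yes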